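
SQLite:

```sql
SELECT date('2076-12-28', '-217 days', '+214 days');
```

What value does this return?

2076-12-25

Applying '-217 days' to 2076-12-28: counting 217 days back gives 2076-05-25.
Applying '+214 days' to 2076-05-25: counting 214 days forward gives 2076-12-25.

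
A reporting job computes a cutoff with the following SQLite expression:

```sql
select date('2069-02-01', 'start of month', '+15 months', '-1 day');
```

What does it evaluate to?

2070-04-30

`start of month` rewinds 2069-02-01 to 2069-02-01.
Adding +15 months to 2069-02-01 gives 2070-05-01.
Going back 1 day from 2070-05-01 reaches 2070-04-30 (last day of April, 30 days).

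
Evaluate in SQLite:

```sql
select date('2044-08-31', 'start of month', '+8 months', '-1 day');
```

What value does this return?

`start of month` rewinds 2044-08-31 to 2044-08-01.
Adding +8 months to 2044-08-01 gives 2045-04-01.
Going back 1 day from 2045-04-01 reaches 2045-03-31 (last day of March, 31 days).

2045-03-31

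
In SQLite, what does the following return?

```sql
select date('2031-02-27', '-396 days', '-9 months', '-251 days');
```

2028-08-19

Applying '-396 days' to 2031-02-27: counting 396 days back gives 2030-01-27.
Adding -9 months to 2030-01-27 gives 2029-04-27.
Applying '-251 days' to 2029-04-27: counting 251 days back gives 2028-08-19.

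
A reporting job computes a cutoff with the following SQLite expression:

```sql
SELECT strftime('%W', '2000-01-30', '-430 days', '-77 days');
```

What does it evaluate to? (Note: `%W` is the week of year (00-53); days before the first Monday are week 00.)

36

First apply '-430 days', '-77 days': 2000-01-30 → 1998-09-10.
1998-09-10 is a Thursday. SQLite's %W counts Mondays since the year started; the result is 36.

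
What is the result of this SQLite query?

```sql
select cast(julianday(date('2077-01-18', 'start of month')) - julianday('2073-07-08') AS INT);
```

`start of month` rewinds 2077-01-18 to 2077-01-01.
23 days remain in July 2073 after the 8th (31 − 8).
Full months from August 2073 through December 2076 contribute their day counts.
Then 1 day into January 2077.
Total: 23 + 31 + 30 + 31 + 30 + 31 + 31 + 28 + 31 + 30 + 31 + 30 + 31 + 31 + 30 + 31 + 30 + 31 + 31 + 28 + 31 + 30 + 31 + 30 + 31 + 31 + 30 + 31 + 30 + 31 + 31 + 29 + 31 + 30 + 31 + 30 + 31 + 31 + 30 + 31 + 30 + 31 + 1 = 1273.

1273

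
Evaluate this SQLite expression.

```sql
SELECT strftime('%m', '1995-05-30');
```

`%m` extracts the 2-digit month (01-12): 05.

05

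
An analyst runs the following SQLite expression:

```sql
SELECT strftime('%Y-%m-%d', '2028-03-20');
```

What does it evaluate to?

`%Y-%m-%d` extracts the ISO date: 2028-03-20.

2028-03-20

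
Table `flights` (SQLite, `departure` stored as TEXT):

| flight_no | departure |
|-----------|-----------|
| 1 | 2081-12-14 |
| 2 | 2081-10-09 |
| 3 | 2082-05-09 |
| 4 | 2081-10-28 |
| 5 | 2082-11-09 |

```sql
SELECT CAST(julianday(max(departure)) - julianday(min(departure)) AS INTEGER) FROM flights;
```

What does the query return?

396

MIN = 2081-10-09, MAX = 2082-11-09.
22 days remain in October 2081 after the 9th (31 − 9).
Full months from November 2081 through October 2082 contribute their day counts.
Then 9 days into November 2082.
Total: 22 + 30 + 31 + 31 + 28 + 31 + 30 + 31 + 30 + 31 + 31 + 30 + 31 + 9 = 396.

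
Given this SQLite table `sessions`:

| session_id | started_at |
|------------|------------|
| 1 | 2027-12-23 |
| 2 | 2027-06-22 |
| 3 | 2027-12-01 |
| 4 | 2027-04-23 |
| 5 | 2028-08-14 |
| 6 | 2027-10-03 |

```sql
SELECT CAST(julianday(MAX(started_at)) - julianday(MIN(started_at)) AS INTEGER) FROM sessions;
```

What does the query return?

479

MIN = 2027-04-23, MAX = 2028-08-14.
7 days remain in April 2027 after the 23rd (30 − 23).
Full months from May 2027 through July 2028 contribute their day counts.
Then 14 days into August 2028.
Total: 7 + 31 + 30 + 31 + 31 + 30 + 31 + 30 + 31 + 31 + 29 + 31 + 30 + 31 + 30 + 31 + 14 = 479.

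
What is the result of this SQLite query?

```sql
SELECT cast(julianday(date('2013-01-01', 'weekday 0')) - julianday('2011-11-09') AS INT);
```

`weekday 0` advances to the next Sunday; 2013-01-01 is a Tuesday, so it moves forward to 2013-01-06.
21 days remain in November 2011 after the 9th (30 − 9).
Full months from December 2011 through December 2012 contribute their day counts.
Then 6 days into January 2013.
Total: 21 + 31 + 31 + 29 + 31 + 30 + 31 + 30 + 31 + 31 + 30 + 31 + 30 + 31 + 6 = 424.

424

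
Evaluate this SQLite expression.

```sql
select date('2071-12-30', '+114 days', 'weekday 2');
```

Applying '+114 days' to 2071-12-30: counting 114 days forward gives 2072-04-22.
`weekday 2` advances to the next Tuesday; 2072-04-22 is a Friday, so it moves forward to 2072-04-26.

2072-04-26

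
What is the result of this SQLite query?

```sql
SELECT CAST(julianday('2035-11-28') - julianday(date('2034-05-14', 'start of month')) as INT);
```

576

`start of month` rewinds 2034-05-14 to 2034-05-01.
30 days remain in May 2034 after the 1st (31 − 1).
Full months from June 2034 through October 2035 contribute their day counts.
Then 28 days into November 2035.
Total: 30 + 30 + 31 + 31 + 30 + 31 + 30 + 31 + 31 + 28 + 31 + 30 + 31 + 30 + 31 + 31 + 30 + 31 + 28 = 576.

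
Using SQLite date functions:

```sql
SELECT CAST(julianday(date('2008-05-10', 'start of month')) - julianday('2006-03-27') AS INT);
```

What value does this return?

766

`start of month` rewinds 2008-05-10 to 2008-05-01.
4 days remain in March 2006 after the 27th (31 − 27).
Full months from April 2006 through April 2008 contribute their day counts.
Then 1 day into May 2008.
Total: 4 + 30 + 31 + 30 + 31 + 31 + 30 + 31 + 30 + 31 + 31 + 28 + 31 + 30 + 31 + 30 + 31 + 31 + 30 + 31 + 30 + 31 + 31 + 29 + 31 + 30 + 1 = 766.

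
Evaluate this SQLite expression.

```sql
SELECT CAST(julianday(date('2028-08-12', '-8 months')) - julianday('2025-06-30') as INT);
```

Adding -8 months to 2028-08-12 gives 2027-12-12.
0 days remain in June 2025 after the 30th (30 − 30).
Full months from July 2025 through November 2027 contribute their day counts.
Then 12 days into December 2027.
Total: 0 + 31 + 31 + 30 + 31 + 30 + 31 + 31 + 28 + 31 + 30 + 31 + 30 + 31 + 31 + 30 + 31 + 30 + 31 + 31 + 28 + 31 + 30 + 31 + 30 + 31 + 31 + 30 + 31 + 30 + 12 = 895.

895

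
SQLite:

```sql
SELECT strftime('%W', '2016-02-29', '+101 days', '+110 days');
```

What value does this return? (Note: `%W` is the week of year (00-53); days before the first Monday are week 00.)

39

First apply '+101 days', '+110 days': 2016-02-29 → 2016-09-27.
2016-09-27 is a Tuesday. SQLite's %W counts Mondays since the year started; the result is 39.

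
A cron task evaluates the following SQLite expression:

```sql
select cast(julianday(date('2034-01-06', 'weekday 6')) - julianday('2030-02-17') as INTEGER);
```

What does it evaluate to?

1420

`weekday 6` advances to the next Saturday; 2034-01-06 is a Friday, so it moves forward to 2034-01-07.
11 days remain in February 2030 after the 17th (28 − 17).
Full months from March 2030 through December 2033 contribute their day counts.
Then 7 days into January 2034.
Total: 11 + 31 + 30 + 31 + 30 + 31 + 31 + 30 + 31 + 30 + 31 + 31 + 28 + 31 + 30 + 31 + 30 + 31 + 31 + 30 + 31 + 30 + 31 + 31 + 29 + 31 + 30 + 31 + 30 + 31 + 31 + 30 + 31 + 30 + 31 + 31 + 28 + 31 + 30 + 31 + 30 + 31 + 31 + 30 + 31 + 30 + 31 + 7 = 1420.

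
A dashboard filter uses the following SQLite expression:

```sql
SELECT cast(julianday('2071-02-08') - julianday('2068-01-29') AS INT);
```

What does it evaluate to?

1106

2 days remain in January 2068 after the 29th (31 − 29).
Full months from February 2068 through January 2071 contribute their day counts.
Then 8 days into February 2071.
Total: 2 + 29 + 31 + 30 + 31 + 30 + 31 + 31 + 30 + 31 + 30 + 31 + 31 + 28 + 31 + 30 + 31 + 30 + 31 + 31 + 30 + 31 + 30 + 31 + 31 + 28 + 31 + 30 + 31 + 30 + 31 + 31 + 30 + 31 + 30 + 31 + 31 + 8 = 1106.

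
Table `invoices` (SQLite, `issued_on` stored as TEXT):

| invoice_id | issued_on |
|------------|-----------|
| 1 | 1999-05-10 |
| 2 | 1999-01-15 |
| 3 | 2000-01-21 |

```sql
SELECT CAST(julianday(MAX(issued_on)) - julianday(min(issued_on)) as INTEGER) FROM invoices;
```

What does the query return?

MIN = 1999-01-15, MAX = 2000-01-21.
16 days remain in January 1999 after the 15th (31 − 15).
Full months from February 1999 through December 1999 contribute their day counts.
Then 21 days into January 2000.
Total: 16 + 28 + 31 + 30 + 31 + 30 + 31 + 31 + 30 + 31 + 30 + 31 + 21 = 371.

371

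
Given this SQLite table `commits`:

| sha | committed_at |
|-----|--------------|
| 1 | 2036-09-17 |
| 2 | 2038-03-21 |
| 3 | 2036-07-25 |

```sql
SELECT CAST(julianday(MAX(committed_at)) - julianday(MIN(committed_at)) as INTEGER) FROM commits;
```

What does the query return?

MIN = 2036-07-25, MAX = 2038-03-21.
6 days remain in July 2036 after the 25th (31 − 25).
Full months from August 2036 through February 2038 contribute their day counts.
Then 21 days into March 2038.
Total: 6 + 31 + 30 + 31 + 30 + 31 + 31 + 28 + 31 + 30 + 31 + 30 + 31 + 31 + 30 + 31 + 30 + 31 + 31 + 28 + 21 = 604.

604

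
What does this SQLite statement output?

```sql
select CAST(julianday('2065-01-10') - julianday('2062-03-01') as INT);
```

30 days remain in March 2062 after the 1st (31 − 1).
Full months from April 2062 through December 2064 contribute their day counts.
Then 10 days into January 2065.
Total: 30 + 30 + 31 + 30 + 31 + 31 + 30 + 31 + 30 + 31 + 31 + 28 + 31 + 30 + 31 + 30 + 31 + 31 + 30 + 31 + 30 + 31 + 31 + 29 + 31 + 30 + 31 + 30 + 31 + 31 + 30 + 31 + 30 + 31 + 10 = 1046.

1046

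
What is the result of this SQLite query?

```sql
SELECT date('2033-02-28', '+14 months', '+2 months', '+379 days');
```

Adding +14 months to 2033-02-28 gives 2034-04-28.
Adding +2 months to 2034-04-28 gives 2034-06-28.
Applying '+379 days' to 2034-06-28: counting 379 days forward gives 2035-07-12.

2035-07-12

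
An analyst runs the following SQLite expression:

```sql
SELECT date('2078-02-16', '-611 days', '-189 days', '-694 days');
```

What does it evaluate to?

Applying '-611 days' to 2078-02-16: counting 611 days back gives 2076-06-15.
Applying '-189 days' to 2076-06-15: counting 189 days back gives 2075-12-09.
Applying '-694 days' to 2075-12-09: counting 694 days back gives 2074-01-14.

2074-01-14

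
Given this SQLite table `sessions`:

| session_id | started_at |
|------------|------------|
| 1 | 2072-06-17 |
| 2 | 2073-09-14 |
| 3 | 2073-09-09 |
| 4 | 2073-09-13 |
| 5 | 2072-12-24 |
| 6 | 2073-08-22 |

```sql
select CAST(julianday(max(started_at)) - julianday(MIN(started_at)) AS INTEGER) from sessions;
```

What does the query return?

MIN = 2072-06-17, MAX = 2073-09-14.
13 days remain in June 2072 after the 17th (30 − 17).
Full months from July 2072 through August 2073 contribute their day counts.
Then 14 days into September 2073.
Total: 13 + 31 + 31 + 30 + 31 + 30 + 31 + 31 + 28 + 31 + 30 + 31 + 30 + 31 + 31 + 14 = 454.

454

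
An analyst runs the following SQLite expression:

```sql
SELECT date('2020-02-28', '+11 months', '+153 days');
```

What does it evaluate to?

Adding +11 months to 2020-02-28 gives 2021-01-28.
Applying '+153 days' to 2021-01-28: counting 153 days forward gives 2021-06-30.

2021-06-30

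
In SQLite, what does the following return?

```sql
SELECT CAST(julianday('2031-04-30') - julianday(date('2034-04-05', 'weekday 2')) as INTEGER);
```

`weekday 2` advances to the next Tuesday; 2034-04-05 is a Wednesday, so it moves forward to 2034-04-11.
0 days remain in April 2031 after the 30th (30 − 30).
Full months from May 2031 through March 2034 contribute their day counts.
Then 11 days into April 2034.
Total: 0 + 31 + 30 + 31 + 31 + 30 + 31 + 30 + 31 + 31 + 29 + 31 + 30 + 31 + 30 + 31 + 31 + 30 + 31 + 30 + 31 + 31 + 28 + 31 + 30 + 31 + 30 + 31 + 31 + 30 + 31 + 30 + 31 + 31 + 28 + 31 + 11 = 1077.
The subtraction is earlier − later, so the result is −1077 → -1077.

-1077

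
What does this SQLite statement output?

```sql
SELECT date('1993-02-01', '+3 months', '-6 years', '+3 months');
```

1987-08-01

Adding +3 months to 1993-02-01 gives 1993-05-01.
Adding -6 years to 1993-05-01 gives 1987-05-01.
Adding +3 months to 1987-05-01 gives 1987-08-01.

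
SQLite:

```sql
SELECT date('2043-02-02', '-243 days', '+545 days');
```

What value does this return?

Applying '-243 days' to 2043-02-02: counting 243 days back gives 2042-06-04.
Applying '+545 days' to 2042-06-04: counting 545 days forward gives 2043-12-01.

2043-12-01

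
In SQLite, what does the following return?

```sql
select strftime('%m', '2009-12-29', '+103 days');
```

04

First apply '+103 days': 2009-12-29 → 2010-04-11.
`%m` extracts the 2-digit month (01-12): 04.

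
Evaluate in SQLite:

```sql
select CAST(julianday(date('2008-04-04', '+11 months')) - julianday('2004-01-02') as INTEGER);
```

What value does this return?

1888

Adding +11 months to 2008-04-04 gives 2009-03-04.
29 days remain in January 2004 after the 2nd (31 − 2).
Full months from February 2004 through February 2009 contribute their day counts.
Then 4 days into March 2009.
Total: 29 + 29 + 31 + 30 + 31 + 30 + 31 + 31 + 30 + 31 + 30 + 31 + 31 + 28 + 31 + 30 + 31 + 30 + 31 + 31 + 30 + 31 + 30 + 31 + 31 + 28 + 31 + 30 + 31 + 30 + 31 + 31 + 30 + 31 + 30 + 31 + 31 + 28 + 31 + 30 + 31 + 30 + 31 + 31 + 30 + 31 + 30 + 31 + 31 + 29 + 31 + 30 + 31 + 30 + 31 + 31 + 30 + 31 + 30 + 31 + 31 + 28 + 4 = 1888.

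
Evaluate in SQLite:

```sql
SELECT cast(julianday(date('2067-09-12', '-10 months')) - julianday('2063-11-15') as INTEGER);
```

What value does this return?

1093

Adding -10 months to 2067-09-12 gives 2066-11-12.
15 days remain in November 2063 after the 15th (30 − 15).
Full months from December 2063 through October 2066 contribute their day counts.
Then 12 days into November 2066.
Total: 15 + 31 + 31 + 29 + 31 + 30 + 31 + 30 + 31 + 31 + 30 + 31 + 30 + 31 + 31 + 28 + 31 + 30 + 31 + 30 + 31 + 31 + 30 + 31 + 30 + 31 + 31 + 28 + 31 + 30 + 31 + 30 + 31 + 31 + 30 + 31 + 12 = 1093.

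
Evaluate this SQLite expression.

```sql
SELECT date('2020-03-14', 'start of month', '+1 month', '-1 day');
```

`start of month` rewinds 2020-03-14 to 2020-03-01.
Adding +1 month to 2020-03-01 gives 2020-04-01.
Going back 1 day from 2020-04-01 reaches 2020-03-31 (last day of March, 31 days).

2020-03-31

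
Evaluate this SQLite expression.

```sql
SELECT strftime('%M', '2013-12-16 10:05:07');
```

`%M` extracts the 2-digit minute: 05.

05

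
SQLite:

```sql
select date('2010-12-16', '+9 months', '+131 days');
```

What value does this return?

2012-01-25

Adding +9 months to 2010-12-16 gives 2011-09-16.
Applying '+131 days' to 2011-09-16: counting 131 days forward gives 2012-01-25.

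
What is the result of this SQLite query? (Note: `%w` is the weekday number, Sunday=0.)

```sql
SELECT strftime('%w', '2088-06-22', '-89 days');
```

4

First apply '-89 days': 2088-06-22 → 2088-03-25.
2088-03-25 is a Thursday; with Sunday=0 that is 4.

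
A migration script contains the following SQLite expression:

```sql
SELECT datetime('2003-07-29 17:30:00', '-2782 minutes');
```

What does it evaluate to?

2003-07-27 19:08:00

2782 minutes = 46h 22m; -2782 minutes from 2003-07-29 17:30:00 is 2003-07-27 19:08:00 (crosses midnight).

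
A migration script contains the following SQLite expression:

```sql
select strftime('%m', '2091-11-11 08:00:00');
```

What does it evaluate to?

11

`%m` extracts the 2-digit month (01-12): 11.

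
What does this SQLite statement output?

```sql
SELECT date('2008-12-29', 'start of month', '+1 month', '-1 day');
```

`start of month` rewinds 2008-12-29 to 2008-12-01.
Adding +1 month to 2008-12-01 gives 2009-01-01.
Going back 1 day from 2009-01-01 reaches 2008-12-31 (last day of December, 31 days).

2008-12-31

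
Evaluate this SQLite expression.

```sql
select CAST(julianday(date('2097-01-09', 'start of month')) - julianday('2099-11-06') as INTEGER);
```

-1039

`start of month` rewinds 2097-01-09 to 2097-01-01.
30 days remain in January 2097 after the 1st (31 − 1).
Full months from February 2097 through October 2099 contribute their day counts.
Then 6 days into November 2099.
Total: 30 + 28 + 31 + 30 + 31 + 30 + 31 + 31 + 30 + 31 + 30 + 31 + 31 + 28 + 31 + 30 + 31 + 30 + 31 + 31 + 30 + 31 + 30 + 31 + 31 + 28 + 31 + 30 + 31 + 30 + 31 + 31 + 30 + 31 + 6 = 1039.
The subtraction is earlier − later, so the result is −1039 → -1039.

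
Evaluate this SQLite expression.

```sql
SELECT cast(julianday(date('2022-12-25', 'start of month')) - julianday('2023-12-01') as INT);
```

-365

`start of month` rewinds 2022-12-25 to 2022-12-01.
30 days remain in December 2022 after the 1st (31 − 1).
Full months from January 2023 through November 2023 contribute their day counts.
Then 1 day into December 2023.
Total: 30 + 31 + 28 + 31 + 30 + 31 + 30 + 31 + 31 + 30 + 31 + 30 + 1 = 365.
The subtraction is earlier − later, so the result is −365 → -365.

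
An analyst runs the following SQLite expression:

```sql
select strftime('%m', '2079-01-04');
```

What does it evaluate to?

`%m` extracts the 2-digit month (01-12): 01.

01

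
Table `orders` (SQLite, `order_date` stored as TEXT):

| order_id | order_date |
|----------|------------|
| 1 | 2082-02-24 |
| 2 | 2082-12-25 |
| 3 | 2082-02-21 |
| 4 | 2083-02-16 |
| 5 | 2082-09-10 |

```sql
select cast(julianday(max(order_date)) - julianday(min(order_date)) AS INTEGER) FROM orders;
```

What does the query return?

MIN = 2082-02-21, MAX = 2083-02-16.
7 days remain in February 2082 after the 21st (28 − 21).
Full months from March 2082 through January 2083 contribute their day counts.
Then 16 days into February 2083.
Total: 7 + 31 + 30 + 31 + 30 + 31 + 31 + 30 + 31 + 30 + 31 + 31 + 16 = 360.

360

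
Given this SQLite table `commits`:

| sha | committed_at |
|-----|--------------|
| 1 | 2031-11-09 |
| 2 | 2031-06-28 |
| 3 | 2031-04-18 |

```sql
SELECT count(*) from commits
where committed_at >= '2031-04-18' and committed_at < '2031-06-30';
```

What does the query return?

Rows in [2031-04-18, 2031-06-30): 2031-06-28, 2031-04-18 → 2 rows.

2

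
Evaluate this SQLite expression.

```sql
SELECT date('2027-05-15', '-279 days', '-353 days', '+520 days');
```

Applying '-279 days' to 2027-05-15: counting 279 days back gives 2026-08-09.
Applying '-353 days' to 2026-08-09: counting 353 days back gives 2025-08-21.
Applying '+520 days' to 2025-08-21: counting 520 days forward gives 2027-01-23.

2027-01-23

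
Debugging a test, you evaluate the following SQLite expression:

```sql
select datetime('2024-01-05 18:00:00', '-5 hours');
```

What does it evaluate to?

2024-01-05 13:00:00

-5 hours from 2024-01-05 18:00:00 is 2024-01-05 13:00:00.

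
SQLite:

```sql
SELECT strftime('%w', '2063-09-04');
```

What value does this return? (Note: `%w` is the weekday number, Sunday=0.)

2

2063-09-04 is a Tuesday; with Sunday=0 that is 2.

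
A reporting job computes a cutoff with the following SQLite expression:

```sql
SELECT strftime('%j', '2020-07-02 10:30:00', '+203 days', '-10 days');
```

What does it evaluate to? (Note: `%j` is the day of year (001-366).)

011

First apply '+203 days', '-10 days': 2020-07-02 10:30:00 → 2021-01-11 10:30:00.
Day-of-year for 2021-01-11: days since 2021-01-01 inclusive = 11, zero-padded to 011.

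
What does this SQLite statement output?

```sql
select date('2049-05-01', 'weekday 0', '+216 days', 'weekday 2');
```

2049-12-07

`weekday 0` advances to the next Sunday; 2049-05-01 is a Saturday, so it moves forward to 2049-05-02.
Applying '+216 days' to 2049-05-02: counting 216 days forward gives 2049-12-04.
`weekday 2` advances to the next Tuesday; 2049-12-04 is a Saturday, so it moves forward to 2049-12-07.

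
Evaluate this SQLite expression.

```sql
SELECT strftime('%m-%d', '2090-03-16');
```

03-16

`%m-%d` extracts the month-day: 03-16.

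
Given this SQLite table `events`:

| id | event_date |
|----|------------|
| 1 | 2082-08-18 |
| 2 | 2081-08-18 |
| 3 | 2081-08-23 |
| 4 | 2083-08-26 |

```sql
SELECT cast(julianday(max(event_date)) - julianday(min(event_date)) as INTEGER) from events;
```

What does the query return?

MIN = 2081-08-18, MAX = 2083-08-26.
13 days remain in August 2081 after the 18th (31 − 18).
Full months from September 2081 through July 2083 contribute their day counts.
Then 26 days into August 2083.
Total: 13 + 30 + 31 + 30 + 31 + 31 + 28 + 31 + 30 + 31 + 30 + 31 + 31 + 30 + 31 + 30 + 31 + 31 + 28 + 31 + 30 + 31 + 30 + 31 + 26 = 738.

738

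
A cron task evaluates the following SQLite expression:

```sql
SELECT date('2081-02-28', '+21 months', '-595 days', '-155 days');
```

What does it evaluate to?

Adding +21 months to 2081-02-28 gives 2082-11-28.
Applying '-595 days' to 2082-11-28: counting 595 days back gives 2081-04-12.
Applying '-155 days' to 2081-04-12: counting 155 days back gives 2080-11-08.

2080-11-08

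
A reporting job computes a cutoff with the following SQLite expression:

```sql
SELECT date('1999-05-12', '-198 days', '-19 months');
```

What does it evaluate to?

1997-03-26

Applying '-198 days' to 1999-05-12: counting 198 days back gives 1998-10-26.
Adding -19 months to 1998-10-26 gives 1997-03-26.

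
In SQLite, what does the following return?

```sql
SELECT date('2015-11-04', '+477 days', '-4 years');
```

2013-02-23

Applying '+477 days' to 2015-11-04: counting 477 days forward gives 2017-02-23.
Adding -4 years to 2017-02-23 gives 2013-02-23.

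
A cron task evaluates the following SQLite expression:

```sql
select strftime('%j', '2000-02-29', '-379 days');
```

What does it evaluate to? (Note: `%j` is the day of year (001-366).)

046

First apply '-379 days': 2000-02-29 → 1999-02-15.
Day-of-year for 1999-02-15: days since 1999-01-01 inclusive = 46, zero-padded to 046.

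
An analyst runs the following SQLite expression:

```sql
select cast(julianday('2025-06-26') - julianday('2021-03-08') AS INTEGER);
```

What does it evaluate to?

1571

23 days remain in March 2021 after the 8th (31 − 8).
Full months from April 2021 through May 2025 contribute their day counts.
Then 26 days into June 2025.
Total: 23 + 30 + 31 + 30 + 31 + 31 + 30 + 31 + 30 + 31 + 31 + 28 + 31 + 30 + 31 + 30 + 31 + 31 + 30 + 31 + 30 + 31 + 31 + 28 + 31 + 30 + 31 + 30 + 31 + 31 + 30 + 31 + 30 + 31 + 31 + 29 + 31 + 30 + 31 + 30 + 31 + 31 + 30 + 31 + 30 + 31 + 31 + 28 + 31 + 30 + 31 + 26 = 1571.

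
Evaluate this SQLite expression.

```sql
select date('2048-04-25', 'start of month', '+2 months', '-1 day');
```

2048-05-31

`start of month` rewinds 2048-04-25 to 2048-04-01.
Adding +2 months to 2048-04-01 gives 2048-06-01.
Going back 1 day from 2048-06-01 reaches 2048-05-31 (last day of May, 31 days).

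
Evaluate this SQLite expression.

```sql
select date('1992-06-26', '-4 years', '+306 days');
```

1989-04-28

Adding -4 years to 1992-06-26 gives 1988-06-26.
Applying '+306 days' to 1988-06-26: counting 306 days forward gives 1989-04-28.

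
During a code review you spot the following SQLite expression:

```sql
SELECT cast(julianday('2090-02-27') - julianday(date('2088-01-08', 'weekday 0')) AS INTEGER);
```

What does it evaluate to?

`weekday 0` advances to the next Sunday; 2088-01-08 is a Thursday, so it moves forward to 2088-01-11.
20 days remain in January 2088 after the 11th (31 − 11).
Full months from February 2088 through January 2090 contribute their day counts.
Then 27 days into February 2090.
Total: 20 + 29 + 31 + 30 + 31 + 30 + 31 + 31 + 30 + 31 + 30 + 31 + 31 + 28 + 31 + 30 + 31 + 30 + 31 + 31 + 30 + 31 + 30 + 31 + 31 + 27 = 778.

778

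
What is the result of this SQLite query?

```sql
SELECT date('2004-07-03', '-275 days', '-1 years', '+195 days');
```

2003-04-15

Applying '-275 days' to 2004-07-03: counting 275 days back gives 2003-10-02.
Adding -1 year to 2003-10-02 gives 2002-10-02.
Applying '+195 days' to 2002-10-02: counting 195 days forward gives 2003-04-15.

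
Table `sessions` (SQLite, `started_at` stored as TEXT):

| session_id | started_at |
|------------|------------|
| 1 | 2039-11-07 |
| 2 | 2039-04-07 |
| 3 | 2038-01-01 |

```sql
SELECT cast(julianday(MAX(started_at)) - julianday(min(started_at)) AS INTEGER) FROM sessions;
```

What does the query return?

MIN = 2038-01-01, MAX = 2039-11-07.
30 days remain in January 2038 after the 1st (31 − 1).
Full months from February 2038 through October 2039 contribute their day counts.
Then 7 days into November 2039.
Total: 30 + 28 + 31 + 30 + 31 + 30 + 31 + 31 + 30 + 31 + 30 + 31 + 31 + 28 + 31 + 30 + 31 + 30 + 31 + 31 + 30 + 31 + 7 = 675.

675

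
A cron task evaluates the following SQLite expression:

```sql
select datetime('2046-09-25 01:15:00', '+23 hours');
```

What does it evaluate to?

2046-09-26 00:15:00

+23 hours from 2046-09-25 01:15:00 is 2046-09-26 00:15:00 (crosses midnight).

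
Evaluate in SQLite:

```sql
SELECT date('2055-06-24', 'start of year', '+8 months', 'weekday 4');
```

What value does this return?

`start of year` rewinds 2055-06-24 to 2055-01-01.
Adding +8 months to 2055-01-01 gives 2055-09-01.
`weekday 4` advances to the next Thursday; 2055-09-01 is a Wednesday, so it moves forward to 2055-09-02.

2055-09-02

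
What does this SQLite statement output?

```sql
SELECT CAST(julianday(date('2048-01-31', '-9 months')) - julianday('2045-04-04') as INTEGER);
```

Adding -9 months to 2048-01-31 targets 2047-04-31. April 2047 has only 30 days, so SQLite normalizes the 1-day overflow forward to 2047-05-01.
26 days remain in April 2045 after the 4th (30 − 4).
Full months from May 2045 through April 2047 contribute their day counts.
Then 1 day into May 2047.
Total: 26 + 31 + 30 + 31 + 31 + 30 + 31 + 30 + 31 + 31 + 28 + 31 + 30 + 31 + 30 + 31 + 31 + 30 + 31 + 30 + 31 + 31 + 28 + 31 + 30 + 1 = 757.

757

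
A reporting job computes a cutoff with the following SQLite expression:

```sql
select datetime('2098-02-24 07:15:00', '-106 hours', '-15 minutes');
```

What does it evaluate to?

2098-02-19 21:00:00

-106 hours from 2098-02-24 07:15:00 is 2098-02-19 21:15:00 (crosses midnight).
-15 minutes from 2098-02-19 21:15:00 is 2098-02-19 21:00:00.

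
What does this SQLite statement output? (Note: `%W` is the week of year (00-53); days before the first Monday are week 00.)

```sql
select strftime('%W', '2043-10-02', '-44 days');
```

33

First apply '-44 days': 2043-10-02 → 2043-08-19.
2043-08-19 is a Wednesday. SQLite's %W counts Mondays since the year started; the result is 33.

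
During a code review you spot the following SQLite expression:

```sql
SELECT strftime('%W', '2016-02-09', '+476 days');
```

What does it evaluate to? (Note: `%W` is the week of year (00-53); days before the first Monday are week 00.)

First apply '+476 days': 2016-02-09 → 2017-05-30.
2017-05-30 is a Tuesday. SQLite's %W counts Mondays since the year started; the result is 22.

22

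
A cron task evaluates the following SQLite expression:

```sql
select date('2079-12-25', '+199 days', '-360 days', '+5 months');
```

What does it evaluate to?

Applying '+199 days' to 2079-12-25: counting 199 days forward gives 2080-07-11.
Applying '-360 days' to 2080-07-11: counting 360 days back gives 2079-07-17.
Adding +5 months to 2079-07-17 gives 2079-12-17.

2079-12-17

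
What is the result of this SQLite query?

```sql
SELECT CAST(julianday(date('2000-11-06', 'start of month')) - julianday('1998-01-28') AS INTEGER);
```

`start of month` rewinds 2000-11-06 to 2000-11-01.
3 days remain in January 1998 after the 28th (31 − 28).
Full months from February 1998 through October 2000 contribute their day counts.
Then 1 day into November 2000.
Total: 3 + 28 + 31 + 30 + 31 + 30 + 31 + 31 + 30 + 31 + 30 + 31 + 31 + 28 + 31 + 30 + 31 + 30 + 31 + 31 + 30 + 31 + 30 + 31 + 31 + 29 + 31 + 30 + 31 + 30 + 31 + 31 + 30 + 31 + 1 = 1008.

1008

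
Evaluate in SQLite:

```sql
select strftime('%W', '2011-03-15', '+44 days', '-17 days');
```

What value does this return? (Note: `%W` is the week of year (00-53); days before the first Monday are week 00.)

15

First apply '+44 days', '-17 days': 2011-03-15 → 2011-04-11.
2011-04-11 is a Monday. SQLite's %W counts Mondays since the year started; the result is 15.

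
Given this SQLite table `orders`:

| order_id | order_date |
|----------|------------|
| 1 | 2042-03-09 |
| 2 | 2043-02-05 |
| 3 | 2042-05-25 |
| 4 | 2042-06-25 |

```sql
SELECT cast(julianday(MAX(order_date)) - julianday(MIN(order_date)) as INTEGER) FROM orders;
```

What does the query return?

333

MIN = 2042-03-09, MAX = 2043-02-05.
22 days remain in March 2042 after the 9th (31 − 9).
Full months from April 2042 through January 2043 contribute their day counts.
Then 5 days into February 2043.
Total: 22 + 30 + 31 + 30 + 31 + 31 + 30 + 31 + 30 + 31 + 31 + 5 = 333.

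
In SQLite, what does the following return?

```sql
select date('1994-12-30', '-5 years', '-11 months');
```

Adding -5 years to 1994-12-30 gives 1989-12-30.
Adding -11 months to 1989-12-30 gives 1989-01-30.

1989-01-30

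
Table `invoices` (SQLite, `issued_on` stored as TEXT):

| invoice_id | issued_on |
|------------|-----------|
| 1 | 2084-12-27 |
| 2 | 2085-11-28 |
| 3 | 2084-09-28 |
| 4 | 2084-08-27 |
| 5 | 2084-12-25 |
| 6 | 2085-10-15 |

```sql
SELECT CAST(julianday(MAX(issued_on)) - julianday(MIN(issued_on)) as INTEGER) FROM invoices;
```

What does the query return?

458

MIN = 2084-08-27, MAX = 2085-11-28.
4 days remain in August 2084 after the 27th (31 − 27).
Full months from September 2084 through October 2085 contribute their day counts.
Then 28 days into November 2085.
Total: 4 + 30 + 31 + 30 + 31 + 31 + 28 + 31 + 30 + 31 + 30 + 31 + 31 + 30 + 31 + 28 = 458.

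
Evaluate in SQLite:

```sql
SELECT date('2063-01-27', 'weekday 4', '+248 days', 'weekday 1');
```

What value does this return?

`weekday 4` advances to the next Thursday; 2063-01-27 is a Saturday, so it moves forward to 2063-02-01.
Applying '+248 days' to 2063-02-01: counting 248 days forward gives 2063-10-07.
`weekday 1` advances to the next Monday; 2063-10-07 is a Sunday, so it moves forward to 2063-10-08.

2063-10-08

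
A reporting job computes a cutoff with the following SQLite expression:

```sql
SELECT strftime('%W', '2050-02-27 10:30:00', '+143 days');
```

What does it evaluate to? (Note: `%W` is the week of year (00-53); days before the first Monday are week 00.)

First apply '+143 days': 2050-02-27 10:30:00 → 2050-07-20 10:30:00.
2050-07-20 is a Wednesday. SQLite's %W counts Mondays since the year started; the result is 29.

29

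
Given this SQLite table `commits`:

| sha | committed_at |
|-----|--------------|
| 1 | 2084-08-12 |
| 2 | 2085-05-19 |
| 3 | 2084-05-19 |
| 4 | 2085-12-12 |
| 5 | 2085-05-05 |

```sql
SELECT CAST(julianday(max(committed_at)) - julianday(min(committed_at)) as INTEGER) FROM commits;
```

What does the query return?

572

MIN = 2084-05-19, MAX = 2085-12-12.
12 days remain in May 2084 after the 19th (31 − 19).
Full months from June 2084 through November 2085 contribute their day counts.
Then 12 days into December 2085.
Total: 12 + 30 + 31 + 31 + 30 + 31 + 30 + 31 + 31 + 28 + 31 + 30 + 31 + 30 + 31 + 31 + 30 + 31 + 30 + 12 = 572.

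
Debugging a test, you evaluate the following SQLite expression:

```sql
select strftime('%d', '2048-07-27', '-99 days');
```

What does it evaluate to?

First apply '-99 days': 2048-07-27 → 2048-04-19.
`%d` extracts the 2-digit day of month: 19.

19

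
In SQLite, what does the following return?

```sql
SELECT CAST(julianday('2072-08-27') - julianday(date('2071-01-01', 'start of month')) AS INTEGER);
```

`start of month` rewinds 2071-01-01 to 2071-01-01.
30 days remain in January 2071 after the 1st (31 − 1).
Full months from February 2071 through July 2072 contribute their day counts.
Then 27 days into August 2072.
Total: 30 + 28 + 31 + 30 + 31 + 30 + 31 + 31 + 30 + 31 + 30 + 31 + 31 + 29 + 31 + 30 + 31 + 30 + 31 + 27 = 604.

604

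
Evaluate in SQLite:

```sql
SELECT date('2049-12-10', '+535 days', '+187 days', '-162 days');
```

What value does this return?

Applying '+535 days' to 2049-12-10: counting 535 days forward gives 2051-05-29.
Applying '+187 days' to 2051-05-29: counting 187 days forward gives 2051-12-02.
Applying '-162 days' to 2051-12-02: counting 162 days back gives 2051-06-23.

2051-06-23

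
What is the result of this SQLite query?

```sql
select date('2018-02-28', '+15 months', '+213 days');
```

2019-12-27

Adding +15 months to 2018-02-28 gives 2019-05-28.
Applying '+213 days' to 2019-05-28: counting 213 days forward gives 2019-12-27.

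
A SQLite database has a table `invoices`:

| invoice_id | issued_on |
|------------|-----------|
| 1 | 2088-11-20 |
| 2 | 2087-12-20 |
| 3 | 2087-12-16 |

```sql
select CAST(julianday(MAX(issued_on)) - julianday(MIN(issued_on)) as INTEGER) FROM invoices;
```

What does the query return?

MIN = 2087-12-16, MAX = 2088-11-20.
15 days remain in December 2087 after the 16th (31 − 16).
Full months from January 2088 through October 2088 contribute their day counts.
Then 20 days into November 2088.
Total: 15 + 31 + 29 + 31 + 30 + 31 + 30 + 31 + 31 + 30 + 31 + 20 = 340.

340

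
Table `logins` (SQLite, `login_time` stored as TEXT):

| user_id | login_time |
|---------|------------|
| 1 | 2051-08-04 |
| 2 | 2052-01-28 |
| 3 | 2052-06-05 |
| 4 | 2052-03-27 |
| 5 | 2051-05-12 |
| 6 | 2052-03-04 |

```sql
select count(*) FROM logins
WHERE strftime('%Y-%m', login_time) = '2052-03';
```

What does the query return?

Rows with year-month 2052-03: 2052-03-27, 2052-03-04 → 2.

2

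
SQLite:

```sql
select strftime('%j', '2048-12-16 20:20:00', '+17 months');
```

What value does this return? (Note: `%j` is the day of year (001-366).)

136

First apply '+17 months': 2048-12-16 20:20:00 → 2050-05-16 20:20:00.
Day-of-year for 2050-05-16: days since 2050-01-01 inclusive = 136, zero-padded to 136.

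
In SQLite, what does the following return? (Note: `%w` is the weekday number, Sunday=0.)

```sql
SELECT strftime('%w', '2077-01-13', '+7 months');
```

First apply '+7 months': 2077-01-13 → 2077-08-13.
2077-08-13 is a Friday; with Sunday=0 that is 5.

5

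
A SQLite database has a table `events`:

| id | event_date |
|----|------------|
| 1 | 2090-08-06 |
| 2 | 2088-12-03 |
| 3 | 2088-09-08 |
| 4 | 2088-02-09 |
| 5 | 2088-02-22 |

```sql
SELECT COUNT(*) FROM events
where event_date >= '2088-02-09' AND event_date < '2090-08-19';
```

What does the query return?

Rows in [2088-02-09, 2090-08-19): 2090-08-06, 2088-12-03, 2088-09-08, 2088-02-09, 2088-02-22 → 5 rows.

5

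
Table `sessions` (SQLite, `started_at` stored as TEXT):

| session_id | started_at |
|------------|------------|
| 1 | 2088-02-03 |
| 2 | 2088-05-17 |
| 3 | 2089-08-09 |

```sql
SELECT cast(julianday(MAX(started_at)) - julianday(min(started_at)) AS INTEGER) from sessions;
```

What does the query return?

MIN = 2088-02-03, MAX = 2089-08-09.
26 days remain in February 2088 after the 3rd (29 − 3).
Full months from March 2088 through July 2089 contribute their day counts.
Then 9 days into August 2089.
Total: 26 + 31 + 30 + 31 + 30 + 31 + 31 + 30 + 31 + 30 + 31 + 31 + 28 + 31 + 30 + 31 + 30 + 31 + 9 = 553.

553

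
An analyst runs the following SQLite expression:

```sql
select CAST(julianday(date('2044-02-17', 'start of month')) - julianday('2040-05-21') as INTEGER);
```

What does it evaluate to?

1351

`start of month` rewinds 2044-02-17 to 2044-02-01.
10 days remain in May 2040 after the 21st (31 − 21).
Full months from June 2040 through January 2044 contribute their day counts.
Then 1 day into February 2044.
Total: 10 + 30 + 31 + 31 + 30 + 31 + 30 + 31 + 31 + 28 + 31 + 30 + 31 + 30 + 31 + 31 + 30 + 31 + 30 + 31 + 31 + 28 + 31 + 30 + 31 + 30 + 31 + 31 + 30 + 31 + 30 + 31 + 31 + 28 + 31 + 30 + 31 + 30 + 31 + 31 + 30 + 31 + 30 + 31 + 31 + 1 = 1351.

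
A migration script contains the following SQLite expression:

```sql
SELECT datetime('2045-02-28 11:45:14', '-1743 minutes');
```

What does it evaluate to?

1743 minutes = 29h 3m; -1743 minutes from 2045-02-28 11:45:14 is 2045-02-27 06:42:14 (crosses midnight).

2045-02-27 06:42:14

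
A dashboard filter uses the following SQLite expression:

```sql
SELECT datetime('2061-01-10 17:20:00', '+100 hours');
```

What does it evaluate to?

+100 hours from 2061-01-10 17:20:00 is 2061-01-14 21:20:00 (crosses midnight).

2061-01-14 21:20:00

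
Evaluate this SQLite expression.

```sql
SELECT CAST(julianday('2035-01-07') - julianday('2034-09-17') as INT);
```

13 days remain in September 2034 after the 17th (30 − 17).
October 2034: 31 days.
November 2034: 30 days.
December 2034: 31 days.
Then 7 days into January 2035.
Total: 13 + 31 + 30 + 31 + 7 = 112.

112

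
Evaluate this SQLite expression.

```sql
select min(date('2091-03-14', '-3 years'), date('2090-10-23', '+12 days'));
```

2088-03-14

date('2091-03-14', '-3 years') → 2088-03-14.
date('2090-10-23', '+12 days') → 2090-11-04.
Earlier of the two is 2088-03-14.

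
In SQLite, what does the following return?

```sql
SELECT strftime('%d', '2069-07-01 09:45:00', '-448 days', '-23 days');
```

First apply '-448 days', '-23 days': 2069-07-01 09:45:00 → 2068-03-17 09:45:00.
`%d` extracts the 2-digit day of month: 17.

17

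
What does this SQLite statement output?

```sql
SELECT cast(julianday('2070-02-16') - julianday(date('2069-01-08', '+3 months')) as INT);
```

314

Adding +3 months to 2069-01-08 gives 2069-04-08.
22 days remain in April 2069 after the 8th (30 − 8).
Full months from May 2069 through January 2070 contribute their day counts.
Then 16 days into February 2070.
Total: 22 + 31 + 30 + 31 + 31 + 30 + 31 + 30 + 31 + 31 + 16 = 314.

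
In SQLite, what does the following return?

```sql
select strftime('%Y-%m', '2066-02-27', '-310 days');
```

First apply '-310 days': 2066-02-27 → 2065-04-23.
`%Y-%m` extracts the year-month: 2065-04.

2065-04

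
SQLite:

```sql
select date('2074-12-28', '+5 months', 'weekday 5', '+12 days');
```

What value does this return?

Adding +5 months to 2074-12-28 gives 2075-05-28.
`weekday 5` advances to the next Friday; 2075-05-28 is a Tuesday, so it moves forward to 2075-05-31.
May 2075 has 31 days; 0 remain after the 31st, so 1 days reach 2075-06-01.
Advancing 11 more days within June lands on 2075-06-12.

2075-06-12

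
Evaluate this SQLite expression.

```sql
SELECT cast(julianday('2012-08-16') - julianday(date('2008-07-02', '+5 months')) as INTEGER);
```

1353

Adding +5 months to 2008-07-02 gives 2008-12-02.
29 days remain in December 2008 after the 2nd (31 − 2).
Full months from January 2009 through July 2012 contribute their day counts.
Then 16 days into August 2012.
Total: 29 + 31 + 28 + 31 + 30 + 31 + 30 + 31 + 31 + 30 + 31 + 30 + 31 + 31 + 28 + 31 + 30 + 31 + 30 + 31 + 31 + 30 + 31 + 30 + 31 + 31 + 28 + 31 + 30 + 31 + 30 + 31 + 31 + 30 + 31 + 30 + 31 + 31 + 29 + 31 + 30 + 31 + 30 + 31 + 16 = 1353.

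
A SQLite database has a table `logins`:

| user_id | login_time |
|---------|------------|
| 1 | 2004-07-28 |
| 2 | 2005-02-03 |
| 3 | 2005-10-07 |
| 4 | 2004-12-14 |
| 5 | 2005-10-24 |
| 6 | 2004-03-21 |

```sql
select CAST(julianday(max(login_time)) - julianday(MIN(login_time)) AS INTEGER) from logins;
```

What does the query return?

582

MIN = 2004-03-21, MAX = 2005-10-24.
10 days remain in March 2004 after the 21st (31 − 21).
Full months from April 2004 through September 2005 contribute their day counts.
Then 24 days into October 2005.
Total: 10 + 30 + 31 + 30 + 31 + 31 + 30 + 31 + 30 + 31 + 31 + 28 + 31 + 30 + 31 + 30 + 31 + 31 + 30 + 24 = 582.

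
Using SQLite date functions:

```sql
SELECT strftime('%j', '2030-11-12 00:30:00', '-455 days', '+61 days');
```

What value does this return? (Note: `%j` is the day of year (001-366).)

287

First apply '-455 days', '+61 days': 2030-11-12 00:30:00 → 2029-10-14 00:30:00.
Day-of-year for 2029-10-14: days since 2029-01-01 inclusive = 287, zero-padded to 287.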